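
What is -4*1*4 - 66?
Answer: -82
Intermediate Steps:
-4*1*4 - 66 = -4*4 - 66 = -16 - 66 = -82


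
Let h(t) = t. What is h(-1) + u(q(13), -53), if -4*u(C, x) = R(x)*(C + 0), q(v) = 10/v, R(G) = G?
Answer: 239/26 ≈ 9.1923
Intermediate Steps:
u(C, x) = -C*x/4 (u(C, x) = -x*(C + 0)/4 = -x*C/4 = -C*x/4)
h(-1) + u(q(13), -53) = -1 - 1/4*10/13*(-53) = -1 + 265/26 = 239/26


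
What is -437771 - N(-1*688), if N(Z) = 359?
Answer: -438130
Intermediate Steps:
-437771 - N(-1*688) = -437771 - 1*359 = -437771 - 359 = -438130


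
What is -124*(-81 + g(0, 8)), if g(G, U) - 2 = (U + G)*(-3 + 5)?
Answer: 7812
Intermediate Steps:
g(G, U) = 2 + 2*G + 2*U (g(G, U) = 2 + (U + G)*(-3 + 5) = 2 + (G + U)*2 = 2 + (2*G + 2*U) = 2 + 2*G + 2*U)
-124*(-81 + g(0, 8)) = -124*(-81 + (2 + 2*0 + 2*8)) = -124*(-81 + (2 + 0 + 16)) = -124*(-81 + 18) = -124*(-63) = 7812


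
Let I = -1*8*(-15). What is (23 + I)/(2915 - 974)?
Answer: 143/1941 ≈ 0.073673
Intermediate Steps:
I = 120 (I = -8*(-15) = 120)
(23 + I)/(2915 - 974) = (23 + 120)/(2915 - 974) = 143/1941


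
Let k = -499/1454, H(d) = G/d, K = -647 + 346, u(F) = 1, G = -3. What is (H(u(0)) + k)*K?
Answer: 1463161/1454 ≈ 1006.3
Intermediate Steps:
K = -301
H(d) = -3/d
k = -499/1454 (k = -499*1/1454 = -499/1454 ≈ -0.34319)
(H(u(0)) + k)*K = (-3/1 - 499/1454)*(-301) = (-3*1 - 499/1454)*(-301) = (-3 - 499/1454)*(-301) = -4861/1454*(-301) = 1463161/1454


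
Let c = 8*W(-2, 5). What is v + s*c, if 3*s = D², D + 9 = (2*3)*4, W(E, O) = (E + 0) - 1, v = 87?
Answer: -1713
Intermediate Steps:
W(E, O) = -1 + E (W(E, O) = E - 1 = -1 + E)
D = 15 (D = -9 + (2*3)*4 = -9 + 6*4 = -9 + 24 = 15)
c = -24 (c = 8*(-1 - 2) = 8*(-3) = -24)
s = 75 (s = (⅓)*15² = (⅓)*225 = 75)
v + s*c = 87 + 75*(-24) = 87 - 1800 = -1713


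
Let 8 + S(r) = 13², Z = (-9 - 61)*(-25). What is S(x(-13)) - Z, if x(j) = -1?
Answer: -1589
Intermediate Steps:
Z = 1750 (Z = -70*(-25) = 1750)
S(r) = 161 (S(r) = -8 + 13² = -8 + 169 = 161)
S(x(-13)) - Z = 161 - 1*1750 = 161 - 1750 = -1589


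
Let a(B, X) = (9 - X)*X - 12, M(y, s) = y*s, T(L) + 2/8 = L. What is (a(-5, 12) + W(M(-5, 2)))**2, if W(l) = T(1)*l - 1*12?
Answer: 18225/4 ≈ 4556.3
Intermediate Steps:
T(L) = -1/4 + L
M(y, s) = s*y
a(B, X) = -12 + X*(9 - X) (a(B, X) = X*(9 - X) - 12 = -12 + X*(9 - X))
W(l) = -12 + 3*l/4 (W(l) = (-1/4 + 1)*l - 1*12 = 3*l/4 - 12 = -12 + 3*l/4)
(a(-5, 12) + W(M(-5, 2)))**2 = ((-12 - 1*12**2 + 9*12) + (-12 + 3*(2*(-5))/4))**2 = ((-12 - 1*144 + 108) + (-12 + (3/4)*(-10)))**2 = ((-12 - 144 + 108) + (-12 - 15/2))**2 = (-48 - 39/2)**2 = (-135/2)**2 = 18225/4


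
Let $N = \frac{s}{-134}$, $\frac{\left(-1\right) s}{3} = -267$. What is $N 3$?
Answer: $- \frac{2403}{134} \approx -17.933$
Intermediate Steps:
$s = 801$ ($s = \left(-3\right) \left(-267\right) = 801$)
$N = - \frac{801}{134}$ ($N = \frac{801}{-134} = 801 \left(- \frac{1}{134}\right) = - \frac{801}{134} \approx -5.9776$)
$N 3 = \left(- \frac{801}{134}\right) 3 = - \frac{2403}{134}$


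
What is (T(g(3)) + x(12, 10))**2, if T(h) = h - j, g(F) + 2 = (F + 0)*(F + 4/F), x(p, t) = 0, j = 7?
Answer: 16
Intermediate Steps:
g(F) = -2 + F*(F + 4/F) (g(F) = -2 + (F + 0)*(F + 4/F) = -2 + F*(F + 4/F))
T(h) = -7 + h (T(h) = h - 1*7 = h - 7 = -7 + h)
(T(g(3)) + x(12, 10))**2 = ((-7 + (2 + 3**2)) + 0)**2 = ((-7 + (2 + 9)) + 0)**2 = ((-7 + 11) + 0)**2 = (4 + 0)**2 = 4**2 = 16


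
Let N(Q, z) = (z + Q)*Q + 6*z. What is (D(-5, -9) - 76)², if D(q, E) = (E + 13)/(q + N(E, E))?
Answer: 61214976/10609 ≈ 5770.1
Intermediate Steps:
N(Q, z) = 6*z + Q*(Q + z) (N(Q, z) = (Q + z)*Q + 6*z = Q*(Q + z) + 6*z = 6*z + Q*(Q + z))
D(q, E) = (13 + E)/(q + 2*E² + 6*E) (D(q, E) = (E + 13)/(q + (E² + 6*E + E*E)) = (13 + E)/(q + (E² + 6*E + E²)) = (13 + E)/(q + (2*E² + 6*E)) = (13 + E)/(q + 2*E² + 6*E))
(D(-5, -9) - 76)² = ((13 - 9)/(-5 + 2*(-9)² + 6*(-9)) - 76)² = (4/(-5 + 2*81 - 54) - 76)² = (4/(-5 + 162 - 54) - 76)² = (4/103 - 76)² = (-7824/103)² = 61214976/10609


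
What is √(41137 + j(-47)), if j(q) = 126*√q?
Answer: √(41137 + 126*I*√47) ≈ 202.83 + 2.129*I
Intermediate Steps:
√(41137 + j(-47)) = √(41137 + 126*√(-47)) = √(41137 + 126*(I*√47)) = √(41137 + 126*I*√47)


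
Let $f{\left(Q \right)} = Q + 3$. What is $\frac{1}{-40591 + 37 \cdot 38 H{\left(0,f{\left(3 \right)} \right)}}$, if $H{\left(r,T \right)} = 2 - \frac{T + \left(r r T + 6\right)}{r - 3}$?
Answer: $- \frac{1}{32155} \approx -3.1099 \cdot 10^{-5}$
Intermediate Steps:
$f{\left(Q \right)} = 3 + Q$
$H{\left(r,T \right)} = 2 - \frac{6 + T + T r^{2}}{-3 + r}$ ($H{\left(r,T \right)} = 2 - \frac{T + \left(r^{2} T + 6\right)}{-3 + r} = 2 - \frac{T + \left(T r^{2} + 6\right)}{-3 + r} = 2 - \frac{T + \left(6 + T r^{2}\right)}{-3 + r} = 2 - \frac{6 + T + T r^{2}}{-3 + r}$)
$\frac{1}{-40591 + 37 \cdot 38 H{\left(0,f{\left(3 \right)} \right)}} = \frac{1}{-40591 + 37 \cdot 38 \frac{-12 - \left(3 + 3\right) + 2 \cdot 0 - \left(3 + 3\right) 0^{2}}{-3 + 0}} = \frac{1}{-40591 + 1406 \frac{-12 - 6 + 0 - 6 \cdot 0}{-3}} = \frac{1}{-40591 + 1406 \left(- \frac{-12 - 6 + 0 + 0}{3}\right)} = \frac{1}{-40591 + 1406 \left(\left(- \frac{1}{3}\right) \left(-18\right)\right)} = \frac{1}{-40591 + 1406 \cdot 6} = \frac{1}{-40591 + 8436} = \frac{1}{-32155} = - \frac{1}{32155}$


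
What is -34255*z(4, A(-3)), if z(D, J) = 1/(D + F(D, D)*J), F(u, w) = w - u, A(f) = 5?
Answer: -34255/4 ≈ -8563.8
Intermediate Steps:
z(D, J) = 1/D (z(D, J) = 1/(D + (D - D)*J) = 1/(D + 0*J) = 1/(D + 0) = 1/D)
-34255*z(4, A(-3)) = -34255/4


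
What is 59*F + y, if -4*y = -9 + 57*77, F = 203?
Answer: 10882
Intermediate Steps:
y = -1095 (y = -(-9 + 57*77)/4 = -(-9 + 4389)/4 = -1/4*4380 = -1095)
59*F + y = 59*203 - 1095 = 11977 - 1095 = 10882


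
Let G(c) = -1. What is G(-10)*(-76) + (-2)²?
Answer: 80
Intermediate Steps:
G(-10)*(-76) + (-2)² = -1*(-76) + (-2)² = 76 + 4 = 80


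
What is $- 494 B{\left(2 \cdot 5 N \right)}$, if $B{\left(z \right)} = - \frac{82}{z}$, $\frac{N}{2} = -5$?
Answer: $- \frac{10127}{25} \approx -405.08$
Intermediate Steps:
$N = -10$ ($N = 2 \left(-5\right) = -10$)
$- 494 B{\left(2 \cdot 5 N \right)} = - 494 \left(- \frac{82}{2 \cdot 5 \left(-10\right)}\right) = - 494 \left(- \frac{82}{10 \left(-10\right)}\right) = - 494 \left(- \frac{82}{-100}\right) = - 494 \left(\left(-82\right) \left(- \frac{1}{100}\right)\right) = \left(-494\right) \frac{41}{50} = - \frac{10127}{25}$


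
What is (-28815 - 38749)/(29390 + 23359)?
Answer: -67564/52749 ≈ -1.2809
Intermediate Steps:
(-28815 - 38749)/(29390 + 23359) = -67564/52749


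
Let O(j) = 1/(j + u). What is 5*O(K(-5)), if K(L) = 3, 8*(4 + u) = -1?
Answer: -40/9 ≈ -4.4444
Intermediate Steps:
u = -33/8 (u = -4 + (1/8)*(-1) = -4 - 1/8 = -33/8 ≈ -4.1250)
O(j) = 1/(-33/8 + j) (O(j) = 1/(j - 33/8) = 1/(-33/8 + j))
5*O(K(-5)) = 5*(8/(-33 + 8*3)) = 5*(8/(-33 + 24)) = 5*(8/(-9)) = 5*(8*(-1/9)) = 5*(-8/9) = -40/9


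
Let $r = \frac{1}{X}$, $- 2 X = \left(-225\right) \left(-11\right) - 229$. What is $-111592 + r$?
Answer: $- \frac{125317817}{1123} \approx -1.1159 \cdot 10^{5}$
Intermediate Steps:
$X = -1123$ ($X = - \frac{\left(-225\right) \left(-11\right) - 229}{2} = - \frac{2475 - 229}{2} = \left(- \frac{1}{2}\right) 2246 = -1123$)
$r = - \frac{1}{1123}$ ($r = \frac{1}{-1123} = - \frac{1}{1123} \approx -0.00089047$)
$-111592 + r = -111592 - \frac{1}{1123} = - \frac{125317817}{1123}$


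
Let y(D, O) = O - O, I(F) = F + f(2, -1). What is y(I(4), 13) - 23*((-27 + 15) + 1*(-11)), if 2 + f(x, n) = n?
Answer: 529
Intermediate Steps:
f(x, n) = -2 + n
I(F) = -3 + F (I(F) = F + (-2 - 1) = F - 3 = -3 + F)
y(D, O) = 0
y(I(4), 13) - 23*((-27 + 15) + 1*(-11)) = 0 - 23*((-27 + 15) + 1*(-11)) = 0 - 23*(-12 - 11) = 0 - 23*(-23) = 0 + 529 = 529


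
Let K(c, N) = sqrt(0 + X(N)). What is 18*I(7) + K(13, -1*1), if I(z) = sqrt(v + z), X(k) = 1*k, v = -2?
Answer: I + 18*sqrt(5) ≈ 40.249 + 1.0*I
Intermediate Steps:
X(k) = k
K(c, N) = sqrt(N) (K(c, N) = sqrt(0 + N) = sqrt(N))
I(z) = sqrt(-2 + z)
18*I(7) + K(13, -1*1) = 18*sqrt(-2 + 7) + sqrt(-1*1) = 18*sqrt(5) + sqrt(-1) = 18*sqrt(5) + I = I + 18*sqrt(5)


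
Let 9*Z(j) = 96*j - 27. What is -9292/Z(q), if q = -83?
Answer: 27876/2665 ≈ 10.460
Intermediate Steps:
Z(j) = -3 + 32*j/3 (Z(j) = (96*j - 27)/9 = (-27 + 96*j)/9 = -3 + 32*j/3)
-9292/Z(q) = -9292/(-3 + (32/3)*(-83)) = -9292/(-3 - 2656/3) = -9292/(-2665/3) = -9292*(-3/2665) = 27876/2665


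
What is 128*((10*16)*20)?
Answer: 409600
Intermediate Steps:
128*((10*16)*20) = 128*(160*20) = 128*3200 = 409600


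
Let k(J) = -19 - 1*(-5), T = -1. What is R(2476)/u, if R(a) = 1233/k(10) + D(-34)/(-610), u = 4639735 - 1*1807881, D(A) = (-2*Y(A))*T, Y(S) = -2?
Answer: -376037/12092016580 ≈ -3.1098e-5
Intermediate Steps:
k(J) = -14 (k(J) = -19 + 5 = -14)
D(A) = -4 (D(A) = -2*(-2)*(-1) = 4*(-1) = -4)
u = 2831854 (u = 4639735 - 1807881 = 2831854)
R(a) = -376037/4270 (R(a) = 1233/(-14) - 4/(-610) = 1233*(-1/14) - 4*(-1/610) = -1233/14 + 2/305 = -376037/4270)
R(2476)/u = -376037/4270/2831854 = -376037/4270*1/2831854 = -376037/12092016580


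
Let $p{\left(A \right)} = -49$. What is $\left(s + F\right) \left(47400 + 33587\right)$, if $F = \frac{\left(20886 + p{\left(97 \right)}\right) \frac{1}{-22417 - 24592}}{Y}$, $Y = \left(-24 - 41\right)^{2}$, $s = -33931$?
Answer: $- \frac{545782615539634544}{198613025} \approx -2.748 \cdot 10^{9}$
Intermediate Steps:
$Y = 4225$ ($Y = \left(-65\right)^{2} = 4225$)
$F = - \frac{20837}{198613025}$ ($F = \frac{\left(20886 - 49\right) \frac{1}{-22417 - 24592}}{4225} = \frac{20837}{-47009} \cdot \frac{1}{4225} = 20837 \left(- \frac{1}{47009}\right) \frac{1}{4225} = \left(- \frac{20837}{47009}\right) \frac{1}{4225} = - \frac{20837}{198613025} \approx -0.00010491$)
$\left(s + F\right) \left(47400 + 33587\right) = \left(-33931 - \frac{20837}{198613025}\right) \left(47400 + 33587\right) = \left(- \frac{6739138572112}{198613025}\right) 80987 = - \frac{545782615539634544}{198613025}$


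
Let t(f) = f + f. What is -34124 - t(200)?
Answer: -34524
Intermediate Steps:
t(f) = 2*f
-34124 - t(200) = -34124 - 2*200 = -34124 - 1*400 = -34124 - 400 = -34524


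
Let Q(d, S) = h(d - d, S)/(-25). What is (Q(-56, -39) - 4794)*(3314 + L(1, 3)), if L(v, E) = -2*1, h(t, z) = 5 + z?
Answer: -396830592/25 ≈ -1.5873e+7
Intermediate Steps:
Q(d, S) = -⅕ - S/25 (Q(d, S) = (5 + S)/(-25) = (5 + S)*(-1/25) = -⅕ - S/25)
L(v, E) = -2
(Q(-56, -39) - 4794)*(3314 + L(1, 3)) = ((-⅕ - 1/25*(-39)) - 4794)*(3314 - 2) = ((-⅕ + 39/25) - 4794)*3312 = (34/25 - 4794)*3312 = -119816/25*3312 = -396830592/25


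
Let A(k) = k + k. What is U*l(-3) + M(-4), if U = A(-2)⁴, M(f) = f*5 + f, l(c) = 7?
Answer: 1768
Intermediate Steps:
A(k) = 2*k
M(f) = 6*f (M(f) = 5*f + f = 6*f)
U = 256 (U = (2*(-2))⁴ = (-4)⁴ = 256)
U*l(-3) + M(-4) = 256*7 + 6*(-4) = 1792 - 24 = 1768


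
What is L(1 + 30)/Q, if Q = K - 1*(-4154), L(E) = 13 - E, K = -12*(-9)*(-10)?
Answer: -9/1537 ≈ -0.0058556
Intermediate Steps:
K = -1080 (K = 108*(-10) = -1080)
Q = 3074 (Q = -1080 - 1*(-4154) = -1080 + 4154 = 3074)
L(1 + 30)/Q = (13 - (1 + 30))/3074 = (13 - 1*31)*(1/3074) = (13 - 31)*(1/3074) = -18*1/3074 = -9/1537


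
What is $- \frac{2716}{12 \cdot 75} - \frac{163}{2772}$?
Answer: $- \frac{71069}{23100} \approx -3.0766$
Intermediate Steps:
$- \frac{2716}{12 \cdot 75} - \frac{163}{2772} = - \frac{2716}{900} - \frac{163}{2772} = \left(-2716\right) \frac{1}{900} - \frac{163}{2772} = - \frac{679}{225} - \frac{163}{2772} = - \frac{71069}{23100}$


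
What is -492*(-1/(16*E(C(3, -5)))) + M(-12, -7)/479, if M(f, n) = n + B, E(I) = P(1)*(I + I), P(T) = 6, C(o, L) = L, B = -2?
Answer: -20359/38320 ≈ -0.53129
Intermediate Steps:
E(I) = 12*I (E(I) = 6*(I + I) = 6*(2*I) = 12*I)
M(f, n) = -2 + n (M(f, n) = n - 2 = -2 + n)
-492*(-1/(16*E(C(3, -5)))) + M(-12, -7)/479 = -492/(-48*(-5)*4) + (-2 - 7)/479 = -492/(-4*(-60)*4) - 9*1/479 = -492/(240*4) - 9/479 = -492/960 - 9/479 = -492*1/960 - 9/479 = -41/80 - 9/479 = -20359/38320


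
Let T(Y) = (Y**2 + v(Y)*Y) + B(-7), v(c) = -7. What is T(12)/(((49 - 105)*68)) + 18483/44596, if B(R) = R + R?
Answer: 8541481/21227696 ≈ 0.40237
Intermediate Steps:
B(R) = 2*R
T(Y) = -14 + Y**2 - 7*Y (T(Y) = (Y**2 - 7*Y) + 2*(-7) = (Y**2 - 7*Y) - 14 = -14 + Y**2 - 7*Y)
T(12)/(((49 - 105)*68)) + 18483/44596 = (-14 + 12**2 - 7*12)/(((49 - 105)*68)) + 18483/44596 = (-14 + 144 - 84)/((-56*68)) + 18483*(1/44596) = 46/(-3808) + 18483/44596 = 46*(-1/3808) + 18483/44596 = -23/1904 + 18483/44596 = 8541481/21227696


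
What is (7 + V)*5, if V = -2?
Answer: 25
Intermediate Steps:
(7 + V)*5 = (7 - 2)*5 = 5*5 = 25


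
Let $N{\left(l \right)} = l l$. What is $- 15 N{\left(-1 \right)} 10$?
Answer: $-150$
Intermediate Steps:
$N{\left(l \right)} = l^{2}$
$- 15 N{\left(-1 \right)} 10 = - 15 \left(-1\right)^{2} \cdot 10 = \left(-15\right) 1 \cdot 10 = \left(-15\right) 10 = -150$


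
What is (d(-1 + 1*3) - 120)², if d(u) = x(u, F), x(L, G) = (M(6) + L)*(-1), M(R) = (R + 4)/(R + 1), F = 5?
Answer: 746496/49 ≈ 15235.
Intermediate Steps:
M(R) = (4 + R)/(1 + R)
x(L, G) = -10/7 - L (x(L, G) = ((4 + 6)/(1 + 6) + L)*(-1) = (10/7 + L)*(-1) = -10/7 - L)
d(u) = -10/7 - u
(d(-1 + 1*3) - 120)² = ((-10/7 - (-1 + 1*3)) - 120)² = ((-10/7 - (-1 + 3)) - 120)² = ((-10/7 - 1*2) - 120)² = ((-10/7 - 2) - 120)² = (-24/7 - 120)² = (-864/7)² = 746496/49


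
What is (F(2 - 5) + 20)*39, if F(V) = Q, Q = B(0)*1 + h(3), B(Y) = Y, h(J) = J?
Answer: 897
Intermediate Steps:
Q = 3 (Q = 0*1 + 3 = 0 + 3 = 3)
F(V) = 3
(F(2 - 5) + 20)*39 = (3 + 20)*39 = 23*39 = 897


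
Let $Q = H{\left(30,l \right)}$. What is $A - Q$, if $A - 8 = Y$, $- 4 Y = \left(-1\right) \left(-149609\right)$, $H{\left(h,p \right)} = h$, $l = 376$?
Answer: $- \frac{149697}{4} \approx -37424.0$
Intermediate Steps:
$Q = 30$
$Y = - \frac{149609}{4}$ ($Y = - \frac{\left(-1\right) \left(-149609\right)}{4} = \left(- \frac{1}{4}\right) 149609 = - \frac{149609}{4} \approx -37402.0$)
$A = - \frac{149577}{4}$ ($A = 8 - \frac{149609}{4} = - \frac{149577}{4} \approx -37394.0$)
$A - Q = - \frac{149577}{4} - 30 = - \frac{149697}{4}$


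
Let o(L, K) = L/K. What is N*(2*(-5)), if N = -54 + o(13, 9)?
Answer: 4730/9 ≈ 525.56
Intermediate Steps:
N = -473/9 (N = -54 + 13/9 = -473/9 ≈ -52.556)
N*(2*(-5)) = -946*(-5)/9 = -473/9*(-10) = 4730/9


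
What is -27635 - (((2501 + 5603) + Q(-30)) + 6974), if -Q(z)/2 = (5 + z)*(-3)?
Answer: -42563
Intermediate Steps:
Q(z) = 30 + 6*z (Q(z) = -2*(5 + z)*(-3) = -2*(-15 - 3*z) = 30 + 6*z)
-27635 - (((2501 + 5603) + Q(-30)) + 6974) = -27635 - (((2501 + 5603) + (30 + 6*(-30))) + 6974) = -27635 - ((8104 + (30 - 180)) + 6974) = -27635 - ((8104 - 150) + 6974) = -27635 - (7954 + 6974) = -27635 - 1*14928 = -27635 - 14928 = -42563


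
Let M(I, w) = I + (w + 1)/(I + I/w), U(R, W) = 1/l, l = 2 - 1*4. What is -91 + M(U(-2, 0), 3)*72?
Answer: -559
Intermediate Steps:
l = -2 (l = 2 - 4 = -2)
U(R, W) = -½ (U(R, W) = 1/(-2) = -½)
M(I, w) = I + (1 + w)/(I + I/w)
-91 + M(U(-2, 0), 3)*72 = -91 + (-½ + 3/(-½))*72 = -91 + (-½ + 3*(-2))*72 = -91 + (-½ - 6)*72 = -91 - 13/2*72 = -91 - 468 = -559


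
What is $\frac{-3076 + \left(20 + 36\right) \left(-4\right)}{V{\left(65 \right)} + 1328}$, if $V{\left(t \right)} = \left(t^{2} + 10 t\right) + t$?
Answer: $- \frac{825}{1567} \approx -0.52648$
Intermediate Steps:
$V{\left(t \right)} = t^{2} + 11 t$
$\frac{-3076 + \left(20 + 36\right) \left(-4\right)}{V{\left(65 \right)} + 1328} = \frac{-3076 + \left(20 + 36\right) \left(-4\right)}{65 \left(11 + 65\right) + 1328} = \frac{-3076 + 56 \left(-4\right)}{65 \cdot 76 + 1328} = \frac{-3076 - 224}{4940 + 1328} = - \frac{3300}{6268} = \left(-3300\right) \frac{1}{6268} = - \frac{825}{1567}$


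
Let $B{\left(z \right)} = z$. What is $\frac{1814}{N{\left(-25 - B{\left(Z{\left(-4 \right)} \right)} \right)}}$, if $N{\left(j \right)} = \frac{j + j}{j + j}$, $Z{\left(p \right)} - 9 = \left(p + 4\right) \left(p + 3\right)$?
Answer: $1814$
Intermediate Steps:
$Z{\left(p \right)} = 9 + \left(3 + p\right) \left(4 + p\right)$ ($Z{\left(p \right)} = 9 + \left(p + 4\right) \left(p + 3\right) = 9 + \left(4 + p\right) \left(3 + p\right) = 9 + \left(3 + p\right) \left(4 + p\right)$)
$N{\left(j \right)} = 1$ ($N{\left(j \right)} = \frac{2 j}{2 j} = 2 j \frac{1}{2 j} = 1$)
$\frac{1814}{N{\left(-25 - B{\left(Z{\left(-4 \right)} \right)} \right)}} = \frac{1814}{1} = 1814 \cdot 1 = 1814$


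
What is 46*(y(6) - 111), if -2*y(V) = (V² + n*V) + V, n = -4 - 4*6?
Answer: -2208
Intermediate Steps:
n = -28 (n = -4 - 24 = -28)
y(V) = -V²/2 + 27*V/2 (y(V) = -((V² - 28*V) + V)/2 = -(V² - 27*V)/2 = -V²/2 + 27*V/2)
46*(y(6) - 111) = 46*((½)*6*(27 - 1*6) - 111) = 46*((½)*6*(27 - 6) - 111) = 46*((½)*6*21 - 111) = 46*(63 - 111) = 46*(-48) = -2208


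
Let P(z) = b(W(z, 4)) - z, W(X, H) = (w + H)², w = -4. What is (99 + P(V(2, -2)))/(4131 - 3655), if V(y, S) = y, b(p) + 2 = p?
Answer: 95/476 ≈ 0.19958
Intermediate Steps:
W(X, H) = (-4 + H)²
b(p) = -2 + p
P(z) = -2 - z (P(z) = (-2 + (-4 + 4)²) - z = (-2 + 0²) - z = (-2 + 0) - z = -2 - z)
(99 + P(V(2, -2)))/(4131 - 3655) = (99 + (-2 - 1*2))/(4131 - 3655) = (99 + (-2 - 2))/476 = (99 - 4)*(1/476) = 95*(1/476) = 95/476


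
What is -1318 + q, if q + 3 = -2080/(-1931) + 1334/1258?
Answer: -1601888982/1214599 ≈ -1318.9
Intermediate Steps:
q = -1047500/1214599 (q = -3 + (-2080/(-1931) + 1334/1258) = -3 + (-2080*(-1/1931) + 1334*(1/1258)) = -3 + (2080/1931 + 667/629) = -3 + 2596297/1214599 = -1047500/1214599 ≈ -0.86242)
-1318 + q = -1318 - 1047500/1214599 = -1601888982/1214599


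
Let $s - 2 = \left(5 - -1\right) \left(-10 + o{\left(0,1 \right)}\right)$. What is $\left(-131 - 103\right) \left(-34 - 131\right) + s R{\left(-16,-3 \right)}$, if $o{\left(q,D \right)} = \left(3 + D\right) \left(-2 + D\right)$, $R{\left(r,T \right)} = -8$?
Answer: $39266$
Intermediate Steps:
$o{\left(q,D \right)} = \left(-2 + D\right) \left(3 + D\right)$
$s = -82$ ($s = 2 + \left(5 - -1\right) \left(-10 + \left(-6 + 1 + 1^{2}\right)\right) = 2 + \left(5 + 1\right) \left(-10 + \left(-6 + 1 + 1\right)\right) = 2 + 6 \left(-10 - 4\right) = 2 + 6 \left(-14\right) = 2 - 84 = -82$)
$\left(-131 - 103\right) \left(-34 - 131\right) + s R{\left(-16,-3 \right)} = \left(-131 - 103\right) \left(-34 - 131\right) - -656 = \left(-234\right) \left(-165\right) + 656 = 38610 + 656 = 39266$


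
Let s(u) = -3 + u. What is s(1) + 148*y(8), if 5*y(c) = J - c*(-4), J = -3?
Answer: 4282/5 ≈ 856.40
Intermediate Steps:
y(c) = -⅗ + 4*c/5 (y(c) = (-3 - c*(-4))/5 = (-3 - (-4)*c)/5 = (-3 + 4*c)/5 = -⅗ + 4*c/5)
s(1) + 148*y(8) = (-3 + 1) + 148*(-⅗ + (⅘)*8) = -2 + 148*(-⅗ + 32/5) = -2 + 148*(29/5) = -2 + 4292/5 = 4282/5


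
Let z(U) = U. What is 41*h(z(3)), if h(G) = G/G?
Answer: 41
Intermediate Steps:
h(G) = 1
41*h(z(3)) = 41*1 = 41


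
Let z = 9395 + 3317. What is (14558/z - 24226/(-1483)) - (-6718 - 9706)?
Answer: 154976545165/9425948 ≈ 16441.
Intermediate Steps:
z = 12712
(14558/z - 24226/(-1483)) - (-6718 - 9706) = (14558/12712 - 24226/(-1483)) - (-6718 - 9706) = (14558*(1/12712) - 24226*(-1/1483)) - 1*(-16424) = (7279/6356 + 24226/1483) + 16424 = 164775213/9425948 + 16424 = 154976545165/9425948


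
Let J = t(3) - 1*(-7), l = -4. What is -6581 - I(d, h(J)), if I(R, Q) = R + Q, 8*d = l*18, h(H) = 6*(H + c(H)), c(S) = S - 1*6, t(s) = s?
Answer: -6656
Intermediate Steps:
c(S) = -6 + S (c(S) = S - 6 = -6 + S)
J = 10 (J = 3 - 1*(-7) = 3 + 7 = 10)
h(H) = -36 + 12*H (h(H) = 6*(H + (-6 + H)) = 6*(-6 + 2*H) = -36 + 12*H)
d = -9 (d = (-4*18)/8 = (⅛)*(-72) = -9)
I(R, Q) = Q + R
-6581 - I(d, h(J)) = -6581 - ((-36 + 12*10) - 9) = -6581 - ((-36 + 120) - 9) = -6581 - (84 - 9) = -6581 - 1*75 = -6581 - 75 = -6656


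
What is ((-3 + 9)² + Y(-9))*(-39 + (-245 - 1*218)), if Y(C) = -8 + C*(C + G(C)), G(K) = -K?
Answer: -14056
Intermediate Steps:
Y(C) = -8 (Y(C) = -8 + C*(C - C) = -8 + C*0 = -8 + 0 = -8)
((-3 + 9)² + Y(-9))*(-39 + (-245 - 1*218)) = ((-3 + 9)² - 8)*(-39 + (-245 - 1*218)) = (6² - 8)*(-39 + (-245 - 218)) = (36 - 8)*(-39 - 463) = 28*(-502) = -14056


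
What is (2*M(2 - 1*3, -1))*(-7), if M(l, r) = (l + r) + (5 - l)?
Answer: -56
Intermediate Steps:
M(l, r) = 5 + r
(2*M(2 - 1*3, -1))*(-7) = (2*(5 - 1))*(-7) = (2*4)*(-7) = 8*(-7) = -56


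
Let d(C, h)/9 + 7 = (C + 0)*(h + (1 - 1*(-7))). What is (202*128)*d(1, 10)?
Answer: 2559744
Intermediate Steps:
d(C, h) = -63 + 9*C*(8 + h) (d(C, h) = -63 + 9*((C + 0)*(h + (1 - 1*(-7)))) = -63 + 9*(C*(h + (1 + 7))) = -63 + 9*(C*(h + 8)) = -63 + 9*(C*(8 + h)) = -63 + 9*C*(8 + h))
(202*128)*d(1, 10) = (202*128)*(-63 + 72*1 + 9*1*10) = 25856*(-63 + 72 + 90) = 25856*99 = 2559744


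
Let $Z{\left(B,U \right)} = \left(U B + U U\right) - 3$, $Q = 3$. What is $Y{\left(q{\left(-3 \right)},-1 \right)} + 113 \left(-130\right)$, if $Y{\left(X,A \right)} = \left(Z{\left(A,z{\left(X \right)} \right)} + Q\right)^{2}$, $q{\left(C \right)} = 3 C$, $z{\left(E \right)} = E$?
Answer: $-6590$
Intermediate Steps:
$Z{\left(B,U \right)} = -3 + U^{2} + B U$ ($Z{\left(B,U \right)} = \left(B U + U^{2}\right) - 3 = \left(U^{2} + B U\right) - 3 = -3 + U^{2} + B U$)
$Y{\left(X,A \right)} = \left(X^{2} + A X\right)^{2}$ ($Y{\left(X,A \right)} = \left(\left(-3 + X^{2} + A X\right) + 3\right)^{2} = \left(X^{2} + A X\right)^{2}$)
$Y{\left(q{\left(-3 \right)},-1 \right)} + 113 \left(-130\right) = \left(3 \left(-3\right)\right)^{2} \left(-1 + 3 \left(-3\right)\right)^{2} + 113 \left(-130\right) = \left(-9\right)^{2} \left(-1 - 9\right)^{2} - 14690 = 81 \left(-10\right)^{2} - 14690 = 81 \cdot 100 - 14690 = 8100 - 14690 = -6590$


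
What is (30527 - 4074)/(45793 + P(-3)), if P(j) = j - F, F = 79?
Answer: 26453/45711 ≈ 0.57870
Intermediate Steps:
P(j) = -79 + j (P(j) = j - 1*79 = j - 79 = -79 + j)
(30527 - 4074)/(45793 + P(-3)) = (30527 - 4074)/(45793 + (-79 - 3)) = 26453/(45793 - 82) = 26453/45711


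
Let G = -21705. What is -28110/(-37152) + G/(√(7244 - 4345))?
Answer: 4685/6192 - 21705*√2899/2899 ≈ -402.36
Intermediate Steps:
-28110/(-37152) + G/(√(7244 - 4345)) = -28110/(-37152) - 21705/√(7244 - 4345) = -28110*(-1/37152) - 21705*√2899/2899 = 4685/6192 - 21705*√2899/2899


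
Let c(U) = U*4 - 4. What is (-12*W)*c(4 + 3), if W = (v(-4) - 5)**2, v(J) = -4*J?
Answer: -34848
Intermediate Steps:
W = 121 (W = (-4*(-4) - 5)**2 = (16 - 5)**2 = 11**2 = 121)
c(U) = -4 + 4*U (c(U) = 4*U - 4 = -4 + 4*U)
(-12*W)*c(4 + 3) = (-12*121)*(-4 + 4*(4 + 3)) = -1452*(-4 + 4*7) = -1452*(-4 + 28) = -1452*24 = -34848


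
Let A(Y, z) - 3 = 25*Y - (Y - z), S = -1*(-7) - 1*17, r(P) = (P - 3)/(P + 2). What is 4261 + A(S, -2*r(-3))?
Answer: 4012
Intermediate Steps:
r(P) = (-3 + P)/(2 + P)
S = -10 (S = 7 - 17 = -10)
A(Y, z) = 3 + z + 24*Y (A(Y, z) = 3 + (25*Y - (Y - z)) = 3 + (25*Y + (z - Y)) = 3 + (z + 24*Y) = 3 + z + 24*Y)
4261 + A(S, -2*r(-3)) = 4261 + (3 - 2*(-3 - 3)/(2 - 3) + 24*(-10)) = 4261 + (3 - 2*(-6)/(-1) - 240) = 4261 + (3 - (-2)*(-6) - 240) = 4261 + (3 - 2*6 - 240) = 4261 + (3 - 12 - 240) = 4261 - 249 = 4012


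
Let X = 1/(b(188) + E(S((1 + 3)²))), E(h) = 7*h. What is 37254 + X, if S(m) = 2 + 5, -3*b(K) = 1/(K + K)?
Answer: 2059066962/55271 ≈ 37254.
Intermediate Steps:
b(K) = -1/(6*K) (b(K) = -1/(3*(K + K)) = -1/(2*K)/3 = -1/(6*K))
S(m) = 7
X = 1128/55271 (X = 1/(-⅙/188 + 7*7) = 1/(-⅙*1/188 + 49) = 1/(-1/1128 + 49) = 1/(55271/1128) = 1128/55271 ≈ 0.020409)
37254 + X = 37254 + 1128/55271 = 2059066962/55271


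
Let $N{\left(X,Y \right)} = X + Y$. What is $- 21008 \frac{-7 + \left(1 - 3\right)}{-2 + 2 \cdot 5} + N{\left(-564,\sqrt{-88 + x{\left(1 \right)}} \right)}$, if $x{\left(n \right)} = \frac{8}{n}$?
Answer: $23070 + 4 i \sqrt{5} \approx 23070.0 + 8.9443 i$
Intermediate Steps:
$- 21008 \frac{-7 + \left(1 - 3\right)}{-2 + 2 \cdot 5} + N{\left(-564,\sqrt{-88 + x{\left(1 \right)}} \right)} = - 21008 \frac{-7 + \left(1 - 3\right)}{-2 + 2 \cdot 5} - \left(564 - \sqrt{-88 + \frac{8}{1}}\right) = - 21008 \frac{-7 - 2}{-2 + 10} - \left(564 - \sqrt{-88 + 8 \cdot 1}\right) = - 21008 \left(- \frac{9}{8}\right) - \left(564 - \sqrt{-88 + 8}\right) = - 21008 \left(\left(-9\right) \frac{1}{8}\right) - \left(564 - \sqrt{-80}\right) = \left(-21008\right) \left(- \frac{9}{8}\right) - \left(564 - 4 i \sqrt{5}\right) = 23634 - \left(564 - 4 i \sqrt{5}\right) = 23070 + 4 i \sqrt{5}$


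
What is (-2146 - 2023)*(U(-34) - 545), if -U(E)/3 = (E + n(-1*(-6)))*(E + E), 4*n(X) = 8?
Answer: 29487337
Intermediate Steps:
n(X) = 2 (n(X) = (¼)*8 = 2)
U(E) = -6*E*(2 + E) (U(E) = -3*(E + 2)*(E + E) = -3*(2 + E)*2*E = -6*E*(2 + E))
(-2146 - 2023)*(U(-34) - 545) = (-2146 - 2023)*(-6*(-34)*(2 - 34) - 545) = -4169*(-6*(-34)*(-32) - 545) = -4169*(-6528 - 545) = -4169*(-7073) = 29487337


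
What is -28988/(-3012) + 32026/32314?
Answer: 129147568/12166221 ≈ 10.615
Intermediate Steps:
-28988/(-3012) + 32026/32314 = -28988*(-1/3012) + 32026*(1/32314) = 7247/753 + 16013/16157 = 129147568/12166221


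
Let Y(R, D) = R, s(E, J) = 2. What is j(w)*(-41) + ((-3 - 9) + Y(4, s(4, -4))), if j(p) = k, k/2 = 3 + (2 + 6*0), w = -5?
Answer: -418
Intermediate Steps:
k = 10 (k = 2*(3 + (2 + 6*0)) = 2*(3 + (2 + 0)) = 2*(3 + 2) = 2*5 = 10)
j(p) = 10
j(w)*(-41) + ((-3 - 9) + Y(4, s(4, -4))) = 10*(-41) + ((-3 - 9) + 4) = -410 + (-12 + 4) = -410 - 8 = -418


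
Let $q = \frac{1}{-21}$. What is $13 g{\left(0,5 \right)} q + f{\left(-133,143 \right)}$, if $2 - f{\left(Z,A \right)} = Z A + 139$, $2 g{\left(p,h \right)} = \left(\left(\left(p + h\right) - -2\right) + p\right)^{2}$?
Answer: $\frac{113201}{6} \approx 18867.0$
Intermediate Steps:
$g{\left(p,h \right)} = \frac{\left(2 + h + 2 p\right)^{2}}{2}$ ($g{\left(p,h \right)} = \frac{\left(\left(\left(p + h\right) - -2\right) + p\right)^{2}}{2} = \frac{\left(\left(\left(h + p\right) + 2\right) + p\right)^{2}}{2} = \frac{\left(\left(2 + h + p\right) + p\right)^{2}}{2} = \frac{\left(2 + h + 2 p\right)^{2}}{2}$)
$f{\left(Z,A \right)} = -137 - A Z$ ($f{\left(Z,A \right)} = 2 - \left(Z A + 139\right) = 2 - \left(A Z + 139\right) = 2 - \left(139 + A Z\right) = -137 - A Z$)
$q = - \frac{1}{21} \approx -0.047619$
$13 g{\left(0,5 \right)} q + f{\left(-133,143 \right)} = 13 \frac{\left(2 + 5 + 2 \cdot 0\right)^{2}}{2} \left(- \frac{1}{21}\right) - \left(137 + 143 \left(-133\right)\right) = 13 \frac{\left(2 + 5 + 0\right)^{2}}{2} \left(- \frac{1}{21}\right) + \left(-137 + 19019\right) = 13 \frac{7^{2}}{2} \left(- \frac{1}{21}\right) + 18882 = 13 \cdot \frac{1}{2} \cdot 49 \left(- \frac{1}{21}\right) + 18882 = 13 \cdot \frac{49}{2} \left(- \frac{1}{21}\right) + 18882 = \frac{637}{2} \left(- \frac{1}{21}\right) + 18882 = - \frac{91}{6} + 18882 = \frac{113201}{6}$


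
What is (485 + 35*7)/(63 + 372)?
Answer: 146/87 ≈ 1.6782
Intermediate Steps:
(485 + 35*7)/(63 + 372) = (485 + 245)/435 = 730*(1/435) = 146/87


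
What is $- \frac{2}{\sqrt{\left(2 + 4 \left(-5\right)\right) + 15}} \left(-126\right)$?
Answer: $- 84 i \sqrt{3} \approx - 145.49 i$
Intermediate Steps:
$- \frac{2}{\sqrt{\left(2 + 4 \left(-5\right)\right) + 15}} \left(-126\right) = - \frac{2}{\sqrt{\left(2 - 20\right) + 15}} \left(-126\right) = - \frac{2}{\sqrt{-18 + 15}} \left(-126\right) = - \frac{2}{\sqrt{-3}} \left(-126\right) = - \frac{2}{i \sqrt{3}} \left(-126\right) = - 2 \left(- \frac{i \sqrt{3}}{3}\right) \left(-126\right) = \frac{2 i \sqrt{3}}{3} \left(-126\right) = - 84 i \sqrt{3}$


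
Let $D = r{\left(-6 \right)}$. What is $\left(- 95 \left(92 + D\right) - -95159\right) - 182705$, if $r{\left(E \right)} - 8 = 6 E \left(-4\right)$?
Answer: $-110726$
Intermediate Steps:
$r{\left(E \right)} = 8 - 24 E$ ($r{\left(E \right)} = 8 + 6 E \left(-4\right) = 8 - 24 E$)
$D = 152$ ($D = 8 - -144 = 8 + 144 = 152$)
$\left(- 95 \left(92 + D\right) - -95159\right) - 182705 = \left(- 95 \left(92 + 152\right) - -95159\right) - 182705 = \left(\left(-95\right) 244 + 95159\right) - 182705 = \left(-23180 + 95159\right) - 182705 = 71979 - 182705 = -110726$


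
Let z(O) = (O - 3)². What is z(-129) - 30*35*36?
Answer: -20376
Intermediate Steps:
z(O) = (-3 + O)²
z(-129) - 30*35*36 = (-3 - 129)² - 30*35*36 = (-132)² - 1050*36 = 17424 - 37800 = -20376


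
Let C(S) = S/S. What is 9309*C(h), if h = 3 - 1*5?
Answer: 9309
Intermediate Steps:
h = -2 (h = 3 - 5 = -2)
C(S) = 1
9309*C(h) = 9309*1 = 9309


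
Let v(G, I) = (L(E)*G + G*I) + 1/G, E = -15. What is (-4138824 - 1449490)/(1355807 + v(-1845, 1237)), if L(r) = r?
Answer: 5155219665/829127318 ≈ 6.2176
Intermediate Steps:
v(G, I) = 1/G - 15*G + G*I (v(G, I) = (-15*G + G*I) + 1/G = 1/G - 15*G + G*I)
(-4138824 - 1449490)/(1355807 + v(-1845, 1237)) = (-4138824 - 1449490)/(1355807 + (1 + (-1845)²*(-15 + 1237))/(-1845)) = -5588314/(1355807 - (1 + 3404025*1222)/1845) = -5588314/(1355807 - (1 + 4159718550)/1845) = -5588314/(1355807 - 1/1845*4159718551) = -5588314/(1355807 - 4159718551/1845) = -5588314/(-1658254636/1845) = -5588314*(-1845/1658254636) = 5155219665/829127318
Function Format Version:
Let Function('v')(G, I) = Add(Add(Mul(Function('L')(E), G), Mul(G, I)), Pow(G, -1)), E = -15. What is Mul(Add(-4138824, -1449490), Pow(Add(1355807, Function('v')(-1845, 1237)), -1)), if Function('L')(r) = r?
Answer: Rational(5155219665, 829127318) ≈ 6.2176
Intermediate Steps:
Function('v')(G, I) = Add(Pow(G, -1), Mul(-15, G), Mul(G, I)) (Function('v')(G, I) = Add(Add(Mul(-15, G), Mul(G, I)), Pow(G, -1)) = Add(Pow(G, -1), Mul(-15, G), Mul(G, I)))
Mul(Add(-4138824, -1449490), Pow(Add(1355807, Function('v')(-1845, 1237)), -1)) = Mul(Add(-4138824, -1449490), Pow(Add(1355807, Mul(Pow(-1845, -1), Add(1, Mul(Pow(-1845, 2), Add(-15, 1237))))), -1)) = Mul(-5588314, Pow(Add(1355807, Mul(Rational(-1, 1845), Add(1, Mul(3404025, 1222)))), -1)) = Mul(-5588314, Pow(Add(1355807, Mul(Rational(-1, 1845), Add(1, 4159718550))), -1)) = Mul(-5588314, Pow(Add(1355807, Mul(Rational(-1, 1845), 4159718551)), -1)) = Mul(-5588314, Pow(Add(1355807, Rational(-4159718551, 1845)), -1)) = Mul(-5588314, Pow(Rational(-1658254636, 1845), -1)) = Mul(-5588314, Rational(-1845, 1658254636)) = Rational(5155219665, 829127318)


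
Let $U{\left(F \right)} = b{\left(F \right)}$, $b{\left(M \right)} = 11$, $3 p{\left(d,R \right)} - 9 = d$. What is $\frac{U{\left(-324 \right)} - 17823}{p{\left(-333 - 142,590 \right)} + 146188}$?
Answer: $- \frac{26718}{219049} \approx -0.12197$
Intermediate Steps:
$p{\left(d,R \right)} = 3 + \frac{d}{3}$
$U{\left(F \right)} = 11$
$\frac{U{\left(-324 \right)} - 17823}{p{\left(-333 - 142,590 \right)} + 146188} = \frac{11 - 17823}{\left(3 + \frac{-333 - 142}{3}\right) + 146188} = - \frac{17812}{\left(3 + \frac{-333 - 142}{3}\right) + 146188} = - \frac{17812}{\left(3 + \frac{1}{3} \left(-475\right)\right) + 146188} = - \frac{17812}{\left(3 - \frac{475}{3}\right) + 146188} = - \frac{17812}{- \frac{466}{3} + 146188} = - \frac{17812}{\frac{438098}{3}} = \left(-17812\right) \frac{3}{438098} = - \frac{26718}{219049}$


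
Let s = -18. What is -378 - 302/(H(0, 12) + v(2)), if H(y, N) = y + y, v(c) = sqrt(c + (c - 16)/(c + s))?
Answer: -378 - 604*sqrt(46)/23 ≈ -556.11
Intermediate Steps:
v(c) = sqrt(c + (-16 + c)/(-18 + c)) (v(c) = sqrt(c + (c - 16)/(c - 18)) = sqrt(c + (-16 + c)/(-18 + c)))
H(y, N) = 2*y
-378 - 302/(H(0, 12) + v(2)) = -378 - 302/(2*0 + sqrt((-16 + 2 + 2*(-18 + 2))/(-18 + 2))) = -378 - 302/(0 + sqrt((-16 + 2 + 2*(-16))/(-16))) = -378 - 302/(0 + sqrt(-(-16 + 2 - 32)/16)) = -378 - 302/(0 + sqrt(-1/16*(-46))) = -378 - 302/(0 + sqrt(23/8)) = -378 - 302/(0 + sqrt(46)/4) = -378 - 302*2*sqrt(46)/23 = -378 - 604*sqrt(46)/23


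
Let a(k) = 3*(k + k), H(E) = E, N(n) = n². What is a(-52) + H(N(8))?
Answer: -248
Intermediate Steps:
a(k) = 6*k (a(k) = 3*(2*k) = 6*k)
a(-52) + H(N(8)) = 6*(-52) + 8² = -312 + 64 = -248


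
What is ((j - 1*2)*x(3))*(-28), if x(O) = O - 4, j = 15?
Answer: 364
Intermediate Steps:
x(O) = -4 + O
((j - 1*2)*x(3))*(-28) = ((15 - 1*2)*(-4 + 3))*(-28) = ((15 - 2)*(-1))*(-28) = (13*(-1))*(-28) = -13*(-28) = 364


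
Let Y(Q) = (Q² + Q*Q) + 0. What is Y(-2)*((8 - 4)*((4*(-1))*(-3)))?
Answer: 384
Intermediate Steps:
Y(Q) = 2*Q² (Y(Q) = (Q² + Q²) + 0 = 2*Q² + 0 = 2*Q²)
Y(-2)*((8 - 4)*((4*(-1))*(-3))) = (2*(-2)²)*((8 - 4)*((4*(-1))*(-3))) = (2*4)*(4*(-4*(-3))) = 8*(4*12) = 8*48 = 384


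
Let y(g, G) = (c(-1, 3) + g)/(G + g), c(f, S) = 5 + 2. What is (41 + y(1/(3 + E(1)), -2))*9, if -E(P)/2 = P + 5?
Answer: 6453/19 ≈ 339.63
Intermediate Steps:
E(P) = -10 - 2*P (E(P) = -2*(P + 5) = -2*(5 + P) = -10 - 2*P)
c(f, S) = 7
y(g, G) = (7 + g)/(G + g)
(41 + y(1/(3 + E(1)), -2))*9 = (41 + (7 + 1/(3 + (-10 - 2*1)))/(-2 + 1/(3 + (-10 - 2*1))))*9 = (41 + (7 + 1/(3 + (-10 - 2)))/(-2 + 1/(3 + (-10 - 2))))*9 = (41 + (7 + 1/(3 - 12))/(-2 + 1/(3 - 12)))*9 = (41 + (7 + 1/(-9))/(-2 + 1/(-9)))*9 = (41 + (7 - ⅑)/(-2 - ⅑))*9 = (41 + (62/9)/(-19/9))*9 = (41 - 9/19*62/9)*9 = (41 - 62/19)*9 = (717/19)*9 = 6453/19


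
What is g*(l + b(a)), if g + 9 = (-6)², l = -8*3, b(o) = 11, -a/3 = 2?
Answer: -351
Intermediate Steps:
a = -6 (a = -3*2 = -6)
l = -24
g = 27 (g = -9 + (-6)² = -9 + 36 = 27)
g*(l + b(a)) = 27*(-24 + 11) = 27*(-13) = -351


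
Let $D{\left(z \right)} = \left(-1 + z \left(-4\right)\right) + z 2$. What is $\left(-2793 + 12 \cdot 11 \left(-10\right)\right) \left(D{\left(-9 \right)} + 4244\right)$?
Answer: $-17525493$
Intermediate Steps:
$D{\left(z \right)} = -1 - 2 z$ ($D{\left(z \right)} = \left(-1 - 4 z\right) + 2 z = -1 - 2 z$)
$\left(-2793 + 12 \cdot 11 \left(-10\right)\right) \left(D{\left(-9 \right)} + 4244\right) = \left(-2793 + 12 \cdot 11 \left(-10\right)\right) \left(\left(-1 - -18\right) + 4244\right) = \left(-2793 + 132 \left(-10\right)\right) \left(\left(-1 + 18\right) + 4244\right) = \left(-2793 - 1320\right) \left(17 + 4244\right) = \left(-4113\right) 4261 = -17525493$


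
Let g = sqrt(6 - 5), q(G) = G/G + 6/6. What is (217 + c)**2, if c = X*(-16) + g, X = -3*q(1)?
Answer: 98596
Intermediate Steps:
q(G) = 2 (q(G) = 1 + 6*(1/6) = 1 + 1 = 2)
g = 1 (g = sqrt(1) = 1)
X = -6 (X = -3*2 = -6)
c = 97 (c = -6*(-16) + 1 = 96 + 1 = 97)
(217 + c)**2 = (217 + 97)**2 = 314**2 = 98596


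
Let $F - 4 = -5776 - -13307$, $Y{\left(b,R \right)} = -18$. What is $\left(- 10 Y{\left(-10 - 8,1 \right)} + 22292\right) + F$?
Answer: $30007$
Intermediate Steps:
$F = 7535$ ($F = 4 - -7531 = 4 + \left(-5776 + 13307\right) = 4 + 7531 = 7535$)
$\left(- 10 Y{\left(-10 - 8,1 \right)} + 22292\right) + F = \left(\left(-10\right) \left(-18\right) + 22292\right) + 7535 = \left(180 + 22292\right) + 7535 = 22472 + 7535 = 30007$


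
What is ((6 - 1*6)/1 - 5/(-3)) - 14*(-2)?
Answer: 89/3 ≈ 29.667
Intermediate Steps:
((6 - 1*6)/1 - 5/(-3)) - 14*(-2) = ((6 - 6)*1 - 5*(-⅓)) + 28 = (0*1 + 5/3) + 28 = (0 + 5/3) + 28 = 5/3 + 28 = 89/3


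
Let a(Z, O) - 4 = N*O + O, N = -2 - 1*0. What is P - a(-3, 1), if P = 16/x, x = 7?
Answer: -5/7 ≈ -0.71429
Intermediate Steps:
N = -2 (N = -2 + 0 = -2)
P = 16/7 ≈ 2.2857
a(Z, O) = 4 - O (a(Z, O) = 4 + (-2*O + O) = 4 - O)
P - a(-3, 1) = 16/7 - (4 - 1*1) = 16/7 - (4 - 1) = 16/7 - 1*3 = 16/7 - 3 = -5/7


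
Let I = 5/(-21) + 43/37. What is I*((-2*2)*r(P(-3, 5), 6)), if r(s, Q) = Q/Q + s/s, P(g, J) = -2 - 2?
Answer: -5744/777 ≈ -7.3925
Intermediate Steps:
P(g, J) = -4
r(s, Q) = 2 (r(s, Q) = 1 + 1 = 2)
I = 718/777 (I = 5*(-1/21) + 43*(1/37) = -5/21 + 43/37 = 718/777 ≈ 0.92407)
I*((-2*2)*r(P(-3, 5), 6)) = 718*(-2*2*2)/777 = 718*(-4*2)/777 = (718/777)*(-8) = -5744/777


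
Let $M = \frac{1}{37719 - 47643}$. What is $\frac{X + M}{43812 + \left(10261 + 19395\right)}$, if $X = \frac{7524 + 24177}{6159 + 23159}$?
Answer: $\frac{157285703}{10687824596688} \approx 1.4716 \cdot 10^{-5}$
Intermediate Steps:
$X = \frac{31701}{29318} \approx 1.0813$
$M = - \frac{1}{9924}$ ($M = \frac{1}{-9924} = - \frac{1}{9924} \approx -0.00010077$)
$\frac{X + M}{43812 + \left(10261 + 19395\right)} = \frac{\frac{31701}{29318} - \frac{1}{9924}}{43812 + \left(10261 + 19395\right)} = \frac{157285703}{145475916 \left(43812 + 29656\right)} = \frac{157285703}{145475916 \cdot 73468} = \frac{157285703}{145475916} \cdot \frac{1}{73468} = \frac{157285703}{10687824596688}$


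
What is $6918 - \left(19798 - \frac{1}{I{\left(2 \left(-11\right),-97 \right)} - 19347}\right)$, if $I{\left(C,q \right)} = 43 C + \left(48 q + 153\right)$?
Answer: $- \frac{319372481}{24796} \approx -12880.0$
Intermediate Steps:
$I{\left(C,q \right)} = 153 + 43 C + 48 q$ ($I{\left(C,q \right)} = 43 C + \left(153 + 48 q\right) = 153 + 43 C + 48 q$)
$6918 - \left(19798 - \frac{1}{I{\left(2 \left(-11\right),-97 \right)} - 19347}\right) = 6918 - \left(19798 - \frac{1}{\left(153 + 43 \cdot 2 \left(-11\right) + 48 \left(-97\right)\right) - 19347}\right) = 6918 - \left(19798 - \frac{1}{\left(153 + 43 \left(-22\right) - 4656\right) - 19347}\right) = 6918 - \left(19798 - \frac{1}{\left(153 - 946 - 4656\right) - 19347}\right) = 6918 - \left(19798 - \frac{1}{-5449 - 19347}\right) = 6918 - \left(19798 - \frac{1}{-24796}\right) = 6918 - \frac{490911209}{24796} = - \frac{319372481}{24796}$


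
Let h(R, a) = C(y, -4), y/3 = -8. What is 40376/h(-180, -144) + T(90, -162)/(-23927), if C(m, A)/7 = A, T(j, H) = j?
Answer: -34502824/23927 ≈ -1442.0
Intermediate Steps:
y = -24 (y = 3*(-8) = -24)
C(m, A) = 7*A
h(R, a) = -28 (h(R, a) = 7*(-4) = -28)
40376/h(-180, -144) + T(90, -162)/(-23927) = 40376/(-28) + 90/(-23927) = 40376*(-1/28) + 90*(-1/23927) = -1442 - 90/23927 = -34502824/23927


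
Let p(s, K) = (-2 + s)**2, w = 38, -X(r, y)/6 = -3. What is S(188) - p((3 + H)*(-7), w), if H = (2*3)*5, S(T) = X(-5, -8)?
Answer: -54271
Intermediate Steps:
X(r, y) = 18 (X(r, y) = -6*(-3) = 18)
S(T) = 18
H = 30 (H = 6*5 = 30)
S(188) - p((3 + H)*(-7), w) = 18 - (-2 + (3 + 30)*(-7))**2 = 18 - (-2 + 33*(-7))**2 = 18 - (-2 - 231)**2 = 18 - 1*(-233)**2 = 18 - 1*54289 = 18 - 54289 = -54271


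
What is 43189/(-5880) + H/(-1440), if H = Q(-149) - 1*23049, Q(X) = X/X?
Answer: 152771/17640 ≈ 8.6605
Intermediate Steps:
Q(X) = 1
H = -23048 (H = 1 - 1*23049 = 1 - 23049 = -23048)
43189/(-5880) + H/(-1440) = 43189/(-5880) - 23048/(-1440) = 43189*(-1/5880) - 23048*(-1/1440) = -43189/5880 + 2881/180 = 152771/17640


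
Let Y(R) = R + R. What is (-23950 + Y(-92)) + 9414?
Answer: -14720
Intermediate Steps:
Y(R) = 2*R
(-23950 + Y(-92)) + 9414 = (-23950 + 2*(-92)) + 9414 = (-23950 - 184) + 9414 = -24134 + 9414 = -14720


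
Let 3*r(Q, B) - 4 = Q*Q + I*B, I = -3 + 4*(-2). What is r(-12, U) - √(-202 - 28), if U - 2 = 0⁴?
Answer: 42 - I*√230 ≈ 42.0 - 15.166*I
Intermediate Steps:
U = 2 (U = 2 + 0⁴ = 2 + 0 = 2)
I = -11 (I = -3 - 8 = -11)
r(Q, B) = 4/3 - 11*B/3 + Q²/3 (r(Q, B) = 4/3 + (Q*Q - 11*B)/3 = 4/3 + (Q² - 11*B)/3 = 4/3 + (-11*B/3 + Q²/3) = 4/3 - 11*B/3 + Q²/3)
r(-12, U) - √(-202 - 28) = (4/3 - 11/3*2 + (⅓)*(-12)²) - √(-202 - 28) = (4/3 - 22/3 + (⅓)*144) - √(-230) = (4/3 - 22/3 + 48) - I*√230 = 42 - I*√230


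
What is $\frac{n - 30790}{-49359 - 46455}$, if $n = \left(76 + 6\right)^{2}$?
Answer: $\frac{1337}{5323} \approx 0.25117$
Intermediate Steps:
$n = 6724$ ($n = 82^{2} = 6724$)
$\frac{n - 30790}{-49359 - 46455} = \frac{6724 - 30790}{-49359 - 46455} = - \frac{24066}{-95814} = \left(-24066\right) \left(- \frac{1}{95814}\right) = \frac{1337}{5323}$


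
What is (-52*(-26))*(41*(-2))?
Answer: -110864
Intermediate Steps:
(-52*(-26))*(41*(-2)) = 1352*(-82) = -110864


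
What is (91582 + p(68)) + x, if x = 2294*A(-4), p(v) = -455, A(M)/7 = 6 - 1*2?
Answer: 155359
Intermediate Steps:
A(M) = 28 (A(M) = 7*(6 - 1*2) = 7*(6 - 2) = 7*4 = 28)
x = 64232 (x = 2294*28 = 64232)
(91582 + p(68)) + x = (91582 - 455) + 64232 = 91127 + 64232 = 155359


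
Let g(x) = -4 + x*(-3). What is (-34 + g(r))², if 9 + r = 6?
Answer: 841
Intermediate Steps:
r = -3 (r = -9 + 6 = -3)
g(x) = -4 - 3*x
(-34 + g(r))² = (-34 + (-4 - 3*(-3)))² = (-34 + (-4 + 9))² = (-34 + 5)² = (-29)² = 841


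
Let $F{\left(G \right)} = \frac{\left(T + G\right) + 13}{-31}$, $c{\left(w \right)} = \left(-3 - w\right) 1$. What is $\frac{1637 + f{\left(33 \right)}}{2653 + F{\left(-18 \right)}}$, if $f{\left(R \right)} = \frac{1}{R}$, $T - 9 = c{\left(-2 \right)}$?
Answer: $\frac{837341}{1356960} \approx 0.61707$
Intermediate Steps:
$c{\left(w \right)} = -3 - w$
$T = 8$ ($T = 9 - 1 = 8$)
$F{\left(G \right)} = - \frac{21}{31} - \frac{G}{31}$ ($F{\left(G \right)} = \frac{\left(8 + G\right) + 13}{-31} = \left(21 + G\right) \left(- \frac{1}{31}\right) = - \frac{21}{31} - \frac{G}{31}$)
$\frac{1637 + f{\left(33 \right)}}{2653 + F{\left(-18 \right)}} = \frac{1637 + \frac{1}{33}}{2653 - \frac{3}{31}} = \frac{1637 + \frac{1}{33}}{2653 + \left(- \frac{21}{31} + \frac{18}{31}\right)} = \frac{54022}{33 \left(2653 - \frac{3}{31}\right)} = \frac{54022}{33 \cdot \frac{82240}{31}} = \frac{54022}{33} \cdot \frac{31}{82240} = \frac{837341}{1356960}$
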